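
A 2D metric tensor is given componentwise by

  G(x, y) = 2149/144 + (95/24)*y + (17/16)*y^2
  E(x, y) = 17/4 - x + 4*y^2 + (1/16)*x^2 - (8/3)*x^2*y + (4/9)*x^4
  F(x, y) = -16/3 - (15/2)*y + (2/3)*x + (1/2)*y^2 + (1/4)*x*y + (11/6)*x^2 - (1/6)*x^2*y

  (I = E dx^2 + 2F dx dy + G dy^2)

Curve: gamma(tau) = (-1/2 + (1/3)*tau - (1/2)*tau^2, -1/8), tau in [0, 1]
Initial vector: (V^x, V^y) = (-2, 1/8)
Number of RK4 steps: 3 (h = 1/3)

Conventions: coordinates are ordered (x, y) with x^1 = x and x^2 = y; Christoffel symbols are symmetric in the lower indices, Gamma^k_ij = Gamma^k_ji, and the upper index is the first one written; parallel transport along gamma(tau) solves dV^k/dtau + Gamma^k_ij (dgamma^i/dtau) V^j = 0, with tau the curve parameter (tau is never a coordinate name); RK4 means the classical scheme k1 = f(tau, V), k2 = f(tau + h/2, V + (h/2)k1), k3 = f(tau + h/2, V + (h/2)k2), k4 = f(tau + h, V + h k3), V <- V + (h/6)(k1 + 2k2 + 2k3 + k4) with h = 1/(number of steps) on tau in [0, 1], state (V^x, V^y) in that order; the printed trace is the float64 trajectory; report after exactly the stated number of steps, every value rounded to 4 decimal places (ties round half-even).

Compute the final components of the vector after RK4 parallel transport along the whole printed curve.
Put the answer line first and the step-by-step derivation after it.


Answer: V^x = -1.9164, V^y = 0.1617

gamma'(tau) = (1/3 - tau, 0); f(tau, V)^k = -Gamma^k_ij(gamma(tau)) gamma'^i(tau) V^j; h = 1/3; intermediate values shown to 6 dp
curve data and Christoffel symbols at the stage parameters:
  tau = 0.000000: gamma = (-0.500000, -0.125000), gamma' = (0.333333, 0.000000); Gamma_xxx = -0.249690, Gamma_xxy = -0.225626, Gamma_xyy = -1.962794, Gamma_yxx = -0.100007, Gamma_yxy = -0.066260, Gamma_yyy = -0.448598
  tau = 0.166667: gamma = (-0.458333, -0.125000), gamma' = (0.166667, 0.000000); Gamma_xxx = -0.236516, Gamma_xxy = -0.216710, Gamma_xyy = -2.007470, Gamma_yxx = -0.089907, Gamma_yxy = -0.064355, Gamma_yyy = -0.468328
  tau = 0.333333: gamma = (-0.444444, -0.125000), gamma' = (0.000000, 0.000000); Gamma_xxx = -0.232006, Gamma_xxy = -0.213830, Gamma_xyy = -2.022099, Gamma_yxx = -0.086391, Gamma_yxy = -0.063713, Gamma_yyy = -0.474691
  tau = 0.500000: gamma = (-0.458333, -0.125000), gamma' = (-0.166667, 0.000000); Gamma_xxx = -0.236516, Gamma_xxy = -0.216710, Gamma_xyy = -2.007470, Gamma_yxx = -0.089907, Gamma_yxy = -0.064355, Gamma_yyy = -0.468328
  tau = 0.666667: gamma = (-0.500000, -0.125000), gamma' = (-0.333333, 0.000000); Gamma_xxx = -0.249690, Gamma_xxy = -0.225626, Gamma_xyy = -1.962794, Gamma_yxx = -0.100007, Gamma_yxy = -0.066260, Gamma_yyy = -0.448598
  tau = 0.833333: gamma = (-0.569444, -0.125000), gamma' = (-0.500000, 0.000000); Gamma_xxx = -0.270528, Gamma_xxy = -0.241194, Gamma_xyy = -1.886169, Gamma_yxx = -0.115347, Gamma_yxy = -0.069269, Gamma_yyy = -0.413877
  tau = 1.000000: gamma = (-0.666667, -0.125000), gamma' = (-0.666667, 0.000000); Gamma_xxx = -0.297599, Gamma_xxy = -0.263774, Gamma_xyy = -1.775907, Gamma_yxx = -0.133669, Gamma_yxy = -0.072813, Gamma_yyy = -0.362411
step 0: V^x = -2.0000, V^y = 0.1250
step 1: k1 = (-0.157059, -0.063911), k2 = (-0.075740, -0.029135), k3 = (-0.074997, -0.028869), k4 = (0.000000, 0.000000); V <- V + (h/6)(k1 + 2k2 + 2k3 + k4): V^x = -2.0255, V^y = 0.1150
step 2: k1 = (0.000000, 0.000000), k2 = (0.075689, 0.029117), k3 = (0.075017, 0.028876), k4 = (0.157126, 0.063935); V <- V + (h/6)(k1 + 2k2 + 2k3 + k4): V^x = -2.0000, V^y = 0.1250
step 3: k1 = (0.157059, 0.063911), k2 = (0.250628, 0.109139), k3 = (0.247610, 0.107978), k4 = (0.352113, 0.163055); V <- V + (h/6)(k1 + 2k2 + 2k3 + k4): V^x = -1.9164, V^y = 0.1617


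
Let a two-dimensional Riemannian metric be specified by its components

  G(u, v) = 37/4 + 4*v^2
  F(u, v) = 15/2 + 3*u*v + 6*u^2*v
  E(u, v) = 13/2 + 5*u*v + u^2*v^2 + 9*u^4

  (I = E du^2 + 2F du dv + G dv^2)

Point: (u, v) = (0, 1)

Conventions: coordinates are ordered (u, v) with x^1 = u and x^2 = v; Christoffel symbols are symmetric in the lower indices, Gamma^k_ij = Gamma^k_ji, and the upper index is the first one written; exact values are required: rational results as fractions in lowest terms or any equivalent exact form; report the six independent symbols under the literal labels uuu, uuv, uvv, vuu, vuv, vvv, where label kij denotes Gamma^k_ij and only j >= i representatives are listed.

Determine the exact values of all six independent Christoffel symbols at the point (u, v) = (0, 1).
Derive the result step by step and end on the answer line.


E = 13/2, F = 15/2, G = 53/4 at the point
E_u = 5, E_v = 0, F_u = 3, F_v = 0, G_u = 0, G_v = 8
EG - F^2 = 239/8;  g^inv = (8/239) * [[53/4, -15/2], [-15/2, 13/2]]
first-kind symbols [ij,l] = (1/2)(d_i g_jl + d_j g_il - d_l g_ij): [uu,u] = E_u/2 = 5/2, [uu,v] = F_u - E_v/2 = 3, [uv,u] = E_v/2 = 0, [uv,v] = G_u/2 = 0, [vv,u] = F_v - G_u/2 = 0, [vv,v] = G_v/2 = 4
Gamma^u_ij = (G*[ij,u] - F*[ij,v])/(EG - F^2), Gamma^v_ij = (E*[ij,v] - F*[ij,u])/(EG - F^2)

Answer: Gamma_uuu = 85/239, Gamma_uuv = 0, Gamma_uvv = -240/239, Gamma_vuu = 6/239, Gamma_vuv = 0, Gamma_vvv = 208/239


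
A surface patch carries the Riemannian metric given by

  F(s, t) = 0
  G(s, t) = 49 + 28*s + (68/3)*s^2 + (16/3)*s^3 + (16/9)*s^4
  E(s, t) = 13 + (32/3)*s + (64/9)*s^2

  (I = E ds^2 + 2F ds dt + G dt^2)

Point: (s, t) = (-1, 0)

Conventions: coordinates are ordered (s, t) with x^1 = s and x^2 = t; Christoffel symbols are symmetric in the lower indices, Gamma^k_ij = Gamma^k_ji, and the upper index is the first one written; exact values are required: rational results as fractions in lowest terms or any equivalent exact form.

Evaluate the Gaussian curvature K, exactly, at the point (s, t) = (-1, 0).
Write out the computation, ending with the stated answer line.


E = 85/9, F = 0, G = 361/9, EG - F^2 = 30685/81 at the point
E_s = -32/9, E_t = 0, F_s = 0, F_t = 0, G_s = -76/9, G_t = 0
E_tt = 0, F_st = 0, G_ss = 104/3
Apply the Brioschi formula K = (det M1 - det M2)/(EG - F^2)^2 over the derivative matrices of E, F, G.
M1 = [[-E_tt/2 + F_st - G_ss/2, E_s/2, F_s - E_t/2], [F_t - G_s/2, E, F], [G_t/2, F, G]] = [[-52/3, -16/9, 0], [38/9, 85/9, 0], [0, 0, 361/9]]; det M1 = -4567372/729
M2 = [[0, E_t/2, G_s/2], [E_t/2, E, F], [G_s/2, F, G]] = [[0, 0, -38/9], [0, 85/9, 0], [-38/9, 0, 361/9]]; det M2 = -122740/729
det M1 - det M2 = -54872/9; K = -54872/9 / (30685/81)^2 = -5832/137275

Answer: K = -5832/137275


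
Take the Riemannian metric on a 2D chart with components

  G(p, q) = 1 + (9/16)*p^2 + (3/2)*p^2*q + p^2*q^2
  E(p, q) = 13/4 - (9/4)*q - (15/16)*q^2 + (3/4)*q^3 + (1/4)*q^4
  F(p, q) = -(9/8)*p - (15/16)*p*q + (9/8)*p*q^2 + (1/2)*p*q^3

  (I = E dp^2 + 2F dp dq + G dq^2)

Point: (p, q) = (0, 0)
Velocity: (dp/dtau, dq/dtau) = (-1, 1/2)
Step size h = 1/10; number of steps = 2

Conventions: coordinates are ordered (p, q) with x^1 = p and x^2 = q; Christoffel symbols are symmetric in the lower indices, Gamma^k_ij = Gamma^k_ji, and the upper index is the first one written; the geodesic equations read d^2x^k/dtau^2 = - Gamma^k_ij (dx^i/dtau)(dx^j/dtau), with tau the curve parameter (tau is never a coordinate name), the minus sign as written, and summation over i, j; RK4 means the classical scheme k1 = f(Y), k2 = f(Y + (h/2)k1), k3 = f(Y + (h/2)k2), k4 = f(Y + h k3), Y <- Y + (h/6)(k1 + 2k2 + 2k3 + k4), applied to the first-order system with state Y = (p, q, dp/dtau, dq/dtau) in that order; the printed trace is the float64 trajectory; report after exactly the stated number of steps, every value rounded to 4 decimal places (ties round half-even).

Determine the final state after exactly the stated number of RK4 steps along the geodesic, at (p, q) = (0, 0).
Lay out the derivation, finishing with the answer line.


f(Y) = (dp/dtau, dq/dtau, -Gamma^p_ij Y'^i Y'^j, -Gamma^q_ij Y'^i Y'^j) with the Gammas evaluated at the stage position; h = 0.100000; intermediate values shown to 6 dp
step 0: p = 0.0000, q = 0.0000, dp/dtau = -1.0000, dq/dtau = 0.5000
step 1:
  k1: at (p, q) = (0.000000, 0.000000), (dp/dtau, dq/dtau) = (-1.000000, 0.500000); Gamma_ppp = 0.000000, Gamma_ppq = -0.346154, Gamma_pqq = 0.000000, Gamma_qpp = 0.000000, Gamma_qpq = 0.000000, Gamma_qqq = 0.000000; k1 = (-1.000000, 0.500000, -0.346154, 0.000000)
  k2: at (p, q) = (-0.050000, 0.025000), (dp/dtau, dq/dtau) = (-1.017308, 0.500000); Gamma_ppp = 0.000000, Gamma_ppq = -0.359262, Gamma_pqq = 0.023178, Gamma_qpp = 0.000000, Gamma_qpq = -0.009400, Gamma_qqq = 0.000606; k2 = (-1.017308, 0.500000, -0.371275, -0.009715)
  k3: at (p, q) = (-0.050865, 0.025000), (dp/dtau, dq/dtau) = (-1.018564, 0.499514); Gamma_ppp = 0.000000, Gamma_ppq = -0.359256, Gamma_pqq = 0.023579, Gamma_qpp = 0.000000, Gamma_qpq = -0.009563, Gamma_qqq = 0.000628; k3 = (-1.018564, 0.499514, -0.371453, -0.009888)
  k4: at (p, q) = (-0.101856, 0.049951), (dp/dtau, dq/dtau) = (-1.037145, 0.499011); Gamma_ppp = 0.000000, Gamma_ppq = -0.372043, Gamma_pqq = 0.047372, Gamma_qpp = 0.000000, Gamma_qpq = -0.020745, Gamma_qqq = 0.002641; k4 = (-1.037145, 0.499011, -0.396896, -0.022131)
  Y <- Y + (h/6)(k1 + 2k2 + 2k3 + k4): p = -0.1018, q = 0.0500, dp/dtau = -1.0371, dq/dtau = 0.4990
step 2:
  k1: at (p, q) = (-0.101815, 0.049967), (dp/dtau, dq/dtau) = (-1.037142, 0.498978); Gamma_ppp = 0.000000, Gamma_ppq = -0.372052, Gamma_pqq = 0.047352, Gamma_qpp = 0.000000, Gamma_qpq = -0.020737, Gamma_qqq = 0.002639; k1 = (-1.037142, 0.498978, -0.396871, -0.022121)
  k2: at (p, q) = (-0.153672, 0.074916), (dp/dtau, dq/dtau) = (-1.056985, 0.497872); Gamma_ppp = 0.000000, Gamma_ppq = -0.384376, Gamma_pqq = 0.071605, Gamma_qpp = 0.000000, Gamma_qpq = -0.033814, Gamma_qqq = 0.006299; k2 = (-1.056985, 0.497872, -0.422300, -0.037150)
  k3: at (p, q) = (-0.154664, 0.074861), (dp/dtau, dq/dtau) = (-1.058257, 0.497120); Gamma_ppp = 0.000000, Gamma_ppq = -0.384320, Gamma_pqq = 0.072061, Gamma_qpp = 0.000000, Gamma_qpq = -0.034024, Gamma_qqq = 0.006380; k3 = (-1.058257, 0.497120, -0.422176, -0.037375)
  k4: at (p, q) = (-0.207640, 0.099679), (dp/dtau, dq/dtau) = (-1.079359, 0.495240); Gamma_ppp = 0.000000, Gamma_ppq = -0.395885, Gamma_pqq = 0.096744, Gamma_qpp = 0.000000, Gamma_qpq = -0.049177, Gamma_qqq = 0.012018; k4 = (-1.079359, 0.495240, -0.446962, -0.055522)
  Y <- Y + (h/6)(k1 + 2k2 + 2k3 + k4): p = -0.2076, q = 0.0997, dp/dtau = -1.0794, dq/dtau = 0.4952

Answer: p = -0.2076, q = 0.0997, dp/dtau = -1.0794, dq/dtau = 0.4952


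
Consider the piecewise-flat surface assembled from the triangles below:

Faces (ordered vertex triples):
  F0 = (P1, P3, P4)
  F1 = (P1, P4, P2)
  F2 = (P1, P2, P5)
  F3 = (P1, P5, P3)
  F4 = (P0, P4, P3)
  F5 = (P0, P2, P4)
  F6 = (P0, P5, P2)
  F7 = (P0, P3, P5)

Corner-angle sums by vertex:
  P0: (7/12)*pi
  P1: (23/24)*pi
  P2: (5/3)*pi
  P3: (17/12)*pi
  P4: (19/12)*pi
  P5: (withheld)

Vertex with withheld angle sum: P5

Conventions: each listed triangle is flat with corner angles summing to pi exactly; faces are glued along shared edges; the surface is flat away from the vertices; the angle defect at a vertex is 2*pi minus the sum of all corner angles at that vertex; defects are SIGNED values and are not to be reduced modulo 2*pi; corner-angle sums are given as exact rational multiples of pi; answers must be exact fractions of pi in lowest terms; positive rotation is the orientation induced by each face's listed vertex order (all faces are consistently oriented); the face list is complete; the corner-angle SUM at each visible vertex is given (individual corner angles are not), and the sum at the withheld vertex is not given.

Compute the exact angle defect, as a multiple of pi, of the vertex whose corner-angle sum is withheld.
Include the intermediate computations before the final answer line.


V = 6, E = 12, F = 8; chi = V - E + F = 2
Gauss-Bonnet: total defect = 2*pi*chi = 4*pi; visible defects sum to (91/24)*pi

Answer: defect(P5) = (5/24)*pi


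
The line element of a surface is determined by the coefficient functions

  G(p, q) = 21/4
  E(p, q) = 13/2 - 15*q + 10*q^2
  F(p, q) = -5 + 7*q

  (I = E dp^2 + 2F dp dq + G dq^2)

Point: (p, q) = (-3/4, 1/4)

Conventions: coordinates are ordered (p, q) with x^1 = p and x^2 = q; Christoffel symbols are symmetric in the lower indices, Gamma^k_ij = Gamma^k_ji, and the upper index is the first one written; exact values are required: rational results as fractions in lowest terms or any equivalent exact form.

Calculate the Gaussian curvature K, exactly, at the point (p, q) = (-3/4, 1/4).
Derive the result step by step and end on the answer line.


E = 27/8, F = -13/4, G = 21/4, EG - F^2 = 229/32 at the point
E_p = 0, E_q = -10, F_p = 0, F_q = 7, G_p = 0, G_q = 0
E_qq = 20, F_pq = 0, G_pp = 0
Using the Brioschi determinant formula for K from the metric derivatives:
M1 = [[-E_qq/2 + F_pq - G_pp/2, E_p/2, F_p - E_q/2], [F_q - G_p/2, E, F], [G_q/2, F, G]] = [[-10, 0, 5], [7, 27/8, -13/4], [0, -13/4, 21/4]]; det M1 = -2965/16
M2 = [[0, E_q/2, G_p/2], [E_q/2, E, F], [G_p/2, F, G]] = [[0, -5, 0], [-5, 27/8, -13/4], [0, -13/4, 21/4]]; det M2 = -525/4
det M1 - det M2 = -865/16; K = -865/16 / (229/32)^2 = -55360/52441

Answer: K = -55360/52441


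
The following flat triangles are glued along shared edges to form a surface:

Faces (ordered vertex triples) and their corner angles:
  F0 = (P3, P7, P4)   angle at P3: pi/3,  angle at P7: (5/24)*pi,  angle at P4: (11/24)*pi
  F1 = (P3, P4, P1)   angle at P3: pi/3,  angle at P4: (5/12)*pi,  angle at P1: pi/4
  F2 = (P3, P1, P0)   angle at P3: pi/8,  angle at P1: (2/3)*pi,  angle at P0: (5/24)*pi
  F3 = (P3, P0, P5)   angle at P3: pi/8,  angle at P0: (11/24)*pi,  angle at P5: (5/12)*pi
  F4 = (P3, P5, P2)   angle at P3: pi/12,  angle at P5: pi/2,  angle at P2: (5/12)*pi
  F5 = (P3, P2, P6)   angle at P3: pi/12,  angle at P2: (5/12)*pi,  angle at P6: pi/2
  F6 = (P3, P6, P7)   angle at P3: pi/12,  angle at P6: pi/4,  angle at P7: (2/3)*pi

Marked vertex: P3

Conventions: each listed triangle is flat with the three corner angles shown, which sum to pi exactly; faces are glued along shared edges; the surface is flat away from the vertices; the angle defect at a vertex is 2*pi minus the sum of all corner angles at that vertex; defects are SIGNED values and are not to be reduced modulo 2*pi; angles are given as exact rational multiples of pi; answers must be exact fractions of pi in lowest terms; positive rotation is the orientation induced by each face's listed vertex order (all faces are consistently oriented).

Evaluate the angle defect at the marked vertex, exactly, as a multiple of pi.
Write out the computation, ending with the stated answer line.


Sum of corner angles at P3: (7/6)*pi
defect = 2*pi - (7/6)*pi

Answer: defect(P3) = (5/6)*pi


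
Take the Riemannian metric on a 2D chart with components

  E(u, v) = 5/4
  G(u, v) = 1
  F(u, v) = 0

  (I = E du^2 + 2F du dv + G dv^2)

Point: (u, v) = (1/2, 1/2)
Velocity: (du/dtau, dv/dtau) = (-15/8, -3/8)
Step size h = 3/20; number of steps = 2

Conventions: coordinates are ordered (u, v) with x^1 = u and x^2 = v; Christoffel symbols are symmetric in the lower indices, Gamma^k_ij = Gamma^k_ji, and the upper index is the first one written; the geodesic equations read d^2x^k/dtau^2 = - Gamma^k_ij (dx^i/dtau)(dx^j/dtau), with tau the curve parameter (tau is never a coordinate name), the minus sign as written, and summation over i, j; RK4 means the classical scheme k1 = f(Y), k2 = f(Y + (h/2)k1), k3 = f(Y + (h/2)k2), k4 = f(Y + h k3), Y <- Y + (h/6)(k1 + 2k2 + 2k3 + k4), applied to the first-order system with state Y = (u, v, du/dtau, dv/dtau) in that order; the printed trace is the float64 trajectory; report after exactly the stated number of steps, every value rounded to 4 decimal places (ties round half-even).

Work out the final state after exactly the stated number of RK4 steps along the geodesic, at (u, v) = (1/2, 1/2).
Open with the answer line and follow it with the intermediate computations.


Answer: u = -0.0625, v = 0.3875, du/dtau = -1.8750, dv/dtau = -0.3750

f(Y) = (du/dtau, dv/dtau, -Gamma^u_ij Y'^i Y'^j, -Gamma^v_ij Y'^i Y'^j) with the Gammas evaluated at the stage position; h = 0.150000; intermediate values shown to 6 dp
step 0: u = 0.5000, v = 0.5000, du/dtau = -1.8750, dv/dtau = -0.3750
step 1:
  k1: at (u, v) = (0.500000, 0.500000), (du/dtau, dv/dtau) = (-1.875000, -0.375000); Gamma_uuu = 0.000000, Gamma_uuv = 0.000000, Gamma_uvv = 0.000000, Gamma_vuu = 0.000000, Gamma_vuv = 0.000000, Gamma_vvv = 0.000000; k1 = (-1.875000, -0.375000, 0.000000, 0.000000)
  k2: at (u, v) = (0.359375, 0.471875), (du/dtau, dv/dtau) = (-1.875000, -0.375000); Gamma_uuu = 0.000000, Gamma_uuv = 0.000000, Gamma_uvv = 0.000000, Gamma_vuu = 0.000000, Gamma_vuv = 0.000000, Gamma_vvv = 0.000000; k2 = (-1.875000, -0.375000, 0.000000, 0.000000)
  k3: at (u, v) = (0.359375, 0.471875), (du/dtau, dv/dtau) = (-1.875000, -0.375000); Gamma_uuu = 0.000000, Gamma_uuv = 0.000000, Gamma_uvv = 0.000000, Gamma_vuu = 0.000000, Gamma_vuv = 0.000000, Gamma_vvv = 0.000000; k3 = (-1.875000, -0.375000, 0.000000, 0.000000)
  k4: at (u, v) = (0.218750, 0.443750), (du/dtau, dv/dtau) = (-1.875000, -0.375000); Gamma_uuu = 0.000000, Gamma_uuv = 0.000000, Gamma_uvv = 0.000000, Gamma_vuu = 0.000000, Gamma_vuv = 0.000000, Gamma_vvv = 0.000000; k4 = (-1.875000, -0.375000, 0.000000, 0.000000)
  Y <- Y + (h/6)(k1 + 2k2 + 2k3 + k4): u = 0.2188, v = 0.4437, du/dtau = -1.8750, dv/dtau = -0.3750
step 2:
  k1: at (u, v) = (0.218750, 0.443750), (du/dtau, dv/dtau) = (-1.875000, -0.375000); Gamma_uuu = 0.000000, Gamma_uuv = 0.000000, Gamma_uvv = 0.000000, Gamma_vuu = 0.000000, Gamma_vuv = 0.000000, Gamma_vvv = 0.000000; k1 = (-1.875000, -0.375000, 0.000000, 0.000000)
  k2: at (u, v) = (0.078125, 0.415625), (du/dtau, dv/dtau) = (-1.875000, -0.375000); Gamma_uuu = 0.000000, Gamma_uuv = 0.000000, Gamma_uvv = 0.000000, Gamma_vuu = 0.000000, Gamma_vuv = 0.000000, Gamma_vvv = 0.000000; k2 = (-1.875000, -0.375000, 0.000000, 0.000000)
  k3: at (u, v) = (0.078125, 0.415625), (du/dtau, dv/dtau) = (-1.875000, -0.375000); Gamma_uuu = 0.000000, Gamma_uuv = 0.000000, Gamma_uvv = 0.000000, Gamma_vuu = 0.000000, Gamma_vuv = 0.000000, Gamma_vvv = 0.000000; k3 = (-1.875000, -0.375000, 0.000000, 0.000000)
  k4: at (u, v) = (-0.062500, 0.387500), (du/dtau, dv/dtau) = (-1.875000, -0.375000); Gamma_uuu = 0.000000, Gamma_uuv = 0.000000, Gamma_uvv = 0.000000, Gamma_vuu = 0.000000, Gamma_vuv = 0.000000, Gamma_vvv = 0.000000; k4 = (-1.875000, -0.375000, 0.000000, 0.000000)
  Y <- Y + (h/6)(k1 + 2k2 + 2k3 + k4): u = -0.0625, v = 0.3875, du/dtau = -1.8750, dv/dtau = -0.3750


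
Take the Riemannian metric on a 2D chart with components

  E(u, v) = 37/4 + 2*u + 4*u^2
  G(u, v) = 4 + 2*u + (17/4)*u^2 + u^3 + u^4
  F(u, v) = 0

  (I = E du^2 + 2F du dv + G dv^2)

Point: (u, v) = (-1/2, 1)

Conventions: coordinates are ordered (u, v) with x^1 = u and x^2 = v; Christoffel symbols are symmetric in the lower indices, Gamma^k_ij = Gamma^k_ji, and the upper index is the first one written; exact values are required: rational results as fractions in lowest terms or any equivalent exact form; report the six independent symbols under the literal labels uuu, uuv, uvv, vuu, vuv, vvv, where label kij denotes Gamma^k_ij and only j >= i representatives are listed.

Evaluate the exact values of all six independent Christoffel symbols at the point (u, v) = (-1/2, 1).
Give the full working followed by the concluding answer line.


E = 37/4, F = 0, G = 4 at the point
E_u = -2, E_v = 0, F_u = 0, F_v = 0, G_u = -2, G_v = 0
EG - F^2 = 37;  g^inv = (1/37) * [[4, 0], [0, 37/4]]
first-kind symbols [ij,l] = (1/2)(d_i g_jl + d_j g_il - d_l g_ij): [uu,u] = E_u/2 = -1, [uu,v] = F_u - E_v/2 = 0, [uv,u] = E_v/2 = 0, [uv,v] = G_u/2 = -1, [vv,u] = F_v - G_u/2 = 1, [vv,v] = G_v/2 = 0
Gamma^u_ij = (G*[ij,u] - F*[ij,v])/(EG - F^2), Gamma^v_ij = (E*[ij,v] - F*[ij,u])/(EG - F^2)

Answer: Gamma_uuu = -4/37, Gamma_uuv = 0, Gamma_uvv = 4/37, Gamma_vuu = 0, Gamma_vuv = -1/4, Gamma_vvv = 0


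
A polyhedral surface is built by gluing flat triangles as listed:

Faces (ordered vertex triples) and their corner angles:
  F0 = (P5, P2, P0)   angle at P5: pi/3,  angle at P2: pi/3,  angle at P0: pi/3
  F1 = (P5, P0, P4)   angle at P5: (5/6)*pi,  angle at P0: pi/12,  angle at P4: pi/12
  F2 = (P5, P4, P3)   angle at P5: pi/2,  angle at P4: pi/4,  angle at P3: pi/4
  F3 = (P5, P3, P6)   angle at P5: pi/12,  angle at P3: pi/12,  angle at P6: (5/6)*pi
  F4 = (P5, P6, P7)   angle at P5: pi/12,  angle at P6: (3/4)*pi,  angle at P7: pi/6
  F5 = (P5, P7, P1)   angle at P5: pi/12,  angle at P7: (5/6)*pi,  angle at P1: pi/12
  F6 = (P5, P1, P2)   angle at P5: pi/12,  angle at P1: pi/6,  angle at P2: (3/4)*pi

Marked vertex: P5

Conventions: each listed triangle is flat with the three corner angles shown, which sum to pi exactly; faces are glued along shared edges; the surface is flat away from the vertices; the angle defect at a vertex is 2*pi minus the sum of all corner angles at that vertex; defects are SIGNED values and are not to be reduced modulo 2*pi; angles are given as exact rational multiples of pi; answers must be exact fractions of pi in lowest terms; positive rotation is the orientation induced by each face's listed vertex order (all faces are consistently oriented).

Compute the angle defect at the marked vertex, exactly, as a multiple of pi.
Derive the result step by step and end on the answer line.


Sum of corner angles at P5: 2*pi
defect = 2*pi - 2*pi

Answer: defect(P5) = 0


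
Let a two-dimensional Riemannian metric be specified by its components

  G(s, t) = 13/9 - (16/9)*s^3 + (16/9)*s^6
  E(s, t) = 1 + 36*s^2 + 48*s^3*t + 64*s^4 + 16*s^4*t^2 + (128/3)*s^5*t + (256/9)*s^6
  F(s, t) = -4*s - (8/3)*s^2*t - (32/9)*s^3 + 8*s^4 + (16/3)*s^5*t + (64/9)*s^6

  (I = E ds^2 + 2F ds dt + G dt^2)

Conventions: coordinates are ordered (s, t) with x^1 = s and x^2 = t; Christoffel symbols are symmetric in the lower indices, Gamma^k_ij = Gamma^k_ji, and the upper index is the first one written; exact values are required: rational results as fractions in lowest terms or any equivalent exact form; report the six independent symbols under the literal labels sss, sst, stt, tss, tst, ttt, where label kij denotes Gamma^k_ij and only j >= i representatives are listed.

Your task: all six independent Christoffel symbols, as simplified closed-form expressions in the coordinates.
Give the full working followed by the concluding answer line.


E = 1 + 36*s^2 + 48*s^3*t + 64*s^4 + 16*s^4*t^2 + (128/3)*s^5*t + (256/9)*s^6; F = -4*s - (8/3)*s^2*t - (32/9)*s^3 + 8*s^4 + (16/3)*s^5*t + (64/9)*s^6; G = 13/9 - (16/9)*s^3 + (16/9)*s^6
Gamma^k_ij = (1/2) g^{kl} (d_i g_jl + d_j g_il - d_l g_ij), with g^inv = (1/(EG-F^2)) [[G, -F], [-F, E]]
first partials: E_s = 72*s + 144*s^2*t + 256*s^3 + 64*s^3*t^2 + (640/3)*s^4*t + (512/3)*s^5, E_t = 48*s^3 + 32*s^4*t + (128/3)*s^5, F_s = -4 - (16/3)*s*t - (32/3)*s^2 + 32*s^3 + (80/3)*s^4*t + (128/3)*s^5, F_t = -(8/3)*s^2 + (16/3)*s^5, G_s = -(16/3)*s^2 + (32/3)*s^5, G_t = 0
D = EG - F^2 = 13/9 + 36*s^2 - (16/9)*s^3 + 48*s^3*t + 64*s^4 + 16*s^4*t^2 + (128/3)*s^5*t + (272/9)*s^6
expanded: Gamma^s_ss = (G E_s - 2F F_s + F E_t)/(2D), Gamma^s_st = (G E_t - F G_s)/(2D), Gamma^s_tt = (2G F_t - G G_s - F G_t)/(2D), Gamma^t_ss = (2E F_s - E E_t - F E_s)/(2D), Gamma^t_st = (E G_s - F E_t)/(2D), Gamma^t_tt = (E G_t - 2F F_t + F G_s)/(2D); substitute and cancel common factors

Answer: Gamma_sss = (768*s^5 + 960*s^4*t + 288*s^3*t^2 + 1152*s^3 + 648*s^2*t + 324*s)/(272*s^6 + 384*s^5*t + 144*s^4*t^2 + 576*s^4 + 432*s^3*t - 16*s^3 + 324*s^2 + 13), Gamma_sst = (192*s^5 + 144*s^4*t + 216*s^3)/(272*s^6 + 384*s^5*t + 144*s^4*t^2 + 576*s^4 + 432*s^3*t - 16*s^3 + 324*s^2 + 13), Gamma_stt = 0, Gamma_tss = (192*s^5 + 96*s^4*t + 72*s^3 - 96*s^2 - 48*s*t - 36)/(272*s^6 + 384*s^5*t + 144*s^4*t^2 + 576*s^4 + 432*s^3*t - 16*s^3 + 324*s^2 + 13), Gamma_tst = (48*s^5 - 24*s^2)/(272*s^6 + 384*s^5*t + 144*s^4*t^2 + 576*s^4 + 432*s^3*t - 16*s^3 + 324*s^2 + 13), Gamma_ttt = 0


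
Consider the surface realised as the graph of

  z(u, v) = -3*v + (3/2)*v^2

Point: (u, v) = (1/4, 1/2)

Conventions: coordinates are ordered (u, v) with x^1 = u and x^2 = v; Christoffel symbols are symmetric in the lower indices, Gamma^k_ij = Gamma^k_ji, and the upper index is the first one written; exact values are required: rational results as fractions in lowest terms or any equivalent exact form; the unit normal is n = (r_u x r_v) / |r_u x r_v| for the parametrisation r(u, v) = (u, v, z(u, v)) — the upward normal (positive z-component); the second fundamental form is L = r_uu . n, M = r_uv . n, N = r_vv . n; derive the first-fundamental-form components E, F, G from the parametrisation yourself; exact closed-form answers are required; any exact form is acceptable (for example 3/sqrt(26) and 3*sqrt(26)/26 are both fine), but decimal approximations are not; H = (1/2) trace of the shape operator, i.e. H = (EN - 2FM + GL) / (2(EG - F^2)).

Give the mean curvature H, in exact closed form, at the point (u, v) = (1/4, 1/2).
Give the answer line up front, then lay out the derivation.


Answer: H = 12*sqrt(13)/169

z_u = 0, z_v = -3/2, z_uu = 0, z_uv = 0, z_vv = 3
E = 1, F = 0, G = 13/4; answer radicand W^2 = 13/4
unnormalised second-form numerators: l = 0, m = 0, n = 3; L = l/sqrt(13/4), and similarly M = m/sqrt(W^2), N = n/sqrt(W^2)
H = (E*n - 2*F*m + G*l) / (2*(EG - F^2)*sqrt(W^2)); E*n - 2*F*m + G*l = 3, EG - F^2 = 13/4, so H = (6/13)/sqrt(13/4)


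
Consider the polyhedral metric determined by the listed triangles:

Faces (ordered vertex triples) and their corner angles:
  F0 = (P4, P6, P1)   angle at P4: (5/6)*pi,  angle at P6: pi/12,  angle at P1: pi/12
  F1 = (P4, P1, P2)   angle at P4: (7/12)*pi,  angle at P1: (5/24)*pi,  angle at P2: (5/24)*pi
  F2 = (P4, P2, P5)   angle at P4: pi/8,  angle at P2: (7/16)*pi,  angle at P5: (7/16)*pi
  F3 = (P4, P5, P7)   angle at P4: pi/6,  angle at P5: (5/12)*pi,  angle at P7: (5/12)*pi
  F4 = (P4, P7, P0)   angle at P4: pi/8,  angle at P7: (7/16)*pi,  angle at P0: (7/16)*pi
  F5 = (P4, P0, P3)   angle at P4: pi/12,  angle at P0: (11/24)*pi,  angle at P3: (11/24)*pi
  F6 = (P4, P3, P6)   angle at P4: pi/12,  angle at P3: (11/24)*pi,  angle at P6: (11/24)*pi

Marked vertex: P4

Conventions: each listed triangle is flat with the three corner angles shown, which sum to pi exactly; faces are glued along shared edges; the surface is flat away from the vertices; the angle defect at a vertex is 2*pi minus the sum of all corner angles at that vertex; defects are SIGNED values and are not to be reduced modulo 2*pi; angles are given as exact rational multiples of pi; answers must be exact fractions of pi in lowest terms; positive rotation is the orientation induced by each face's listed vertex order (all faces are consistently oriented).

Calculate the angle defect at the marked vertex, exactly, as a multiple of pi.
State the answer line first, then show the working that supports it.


Answer: defect(P4) = 0

Sum of corner angles at P4: 2*pi
defect = 2*pi - 2*pi


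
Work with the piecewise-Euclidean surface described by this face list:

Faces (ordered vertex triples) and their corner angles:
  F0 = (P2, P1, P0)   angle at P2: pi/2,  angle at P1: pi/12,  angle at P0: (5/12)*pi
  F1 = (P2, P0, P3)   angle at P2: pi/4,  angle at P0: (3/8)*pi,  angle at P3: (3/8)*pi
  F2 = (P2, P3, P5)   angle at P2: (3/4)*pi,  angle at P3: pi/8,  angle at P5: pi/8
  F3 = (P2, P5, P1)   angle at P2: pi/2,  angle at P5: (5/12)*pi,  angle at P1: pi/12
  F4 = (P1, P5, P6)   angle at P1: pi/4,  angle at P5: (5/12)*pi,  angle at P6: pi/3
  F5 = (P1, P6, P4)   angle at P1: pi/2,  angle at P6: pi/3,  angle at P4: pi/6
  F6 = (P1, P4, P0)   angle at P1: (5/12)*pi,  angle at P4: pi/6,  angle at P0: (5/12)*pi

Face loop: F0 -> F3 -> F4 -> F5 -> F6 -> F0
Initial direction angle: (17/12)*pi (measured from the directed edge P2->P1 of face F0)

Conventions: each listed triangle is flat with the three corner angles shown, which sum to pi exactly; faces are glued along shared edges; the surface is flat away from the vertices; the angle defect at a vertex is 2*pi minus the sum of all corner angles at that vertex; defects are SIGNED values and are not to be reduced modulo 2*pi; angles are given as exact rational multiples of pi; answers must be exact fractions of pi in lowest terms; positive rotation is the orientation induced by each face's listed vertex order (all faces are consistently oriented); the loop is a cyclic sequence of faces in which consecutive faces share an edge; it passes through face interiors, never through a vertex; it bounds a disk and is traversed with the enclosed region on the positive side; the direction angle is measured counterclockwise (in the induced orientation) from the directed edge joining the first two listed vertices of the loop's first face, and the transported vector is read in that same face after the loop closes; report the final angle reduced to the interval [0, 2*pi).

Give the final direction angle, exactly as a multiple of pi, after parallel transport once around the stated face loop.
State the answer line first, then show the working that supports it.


Answer: final direction angle = pi/12

enclosed vertex P1: corner angles sum to (4/3)*pi, defect = 2*pi - (4/3)*pi = (2/3)*pi
adding the enclosed defects to the starting angle (mod 2*pi, induced orientation) gives the holonomy
final angle = (17/12)*pi + (2/3)*pi = pi/12 (mod 2*pi)


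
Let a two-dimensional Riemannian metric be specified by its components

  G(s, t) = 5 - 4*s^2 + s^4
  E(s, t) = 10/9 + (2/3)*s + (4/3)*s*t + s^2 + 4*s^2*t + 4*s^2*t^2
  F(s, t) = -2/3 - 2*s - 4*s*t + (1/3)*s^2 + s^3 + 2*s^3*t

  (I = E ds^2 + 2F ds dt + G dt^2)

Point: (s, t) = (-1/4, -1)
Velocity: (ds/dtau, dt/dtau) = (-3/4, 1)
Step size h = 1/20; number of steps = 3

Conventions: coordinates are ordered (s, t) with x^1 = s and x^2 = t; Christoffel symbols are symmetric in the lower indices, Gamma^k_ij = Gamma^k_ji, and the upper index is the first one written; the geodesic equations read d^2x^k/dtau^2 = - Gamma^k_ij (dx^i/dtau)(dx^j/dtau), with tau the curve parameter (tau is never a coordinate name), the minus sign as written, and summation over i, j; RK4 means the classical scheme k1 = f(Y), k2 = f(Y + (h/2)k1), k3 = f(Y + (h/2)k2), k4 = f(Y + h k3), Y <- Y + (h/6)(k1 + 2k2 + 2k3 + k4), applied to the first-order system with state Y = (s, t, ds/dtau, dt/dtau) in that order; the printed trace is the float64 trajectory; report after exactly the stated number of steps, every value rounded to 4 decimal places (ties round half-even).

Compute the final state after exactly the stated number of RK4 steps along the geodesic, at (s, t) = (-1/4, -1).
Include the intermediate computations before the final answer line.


f(Y) = (ds/dtau, dt/dtau, -Gamma^s_ij Y'^i Y'^j, -Gamma^t_ij Y'^i Y'^j) with the Gammas evaluated at the stage position; h = 0.050000; intermediate values shown to 6 dp
step 0: s = -0.2500, t = -1.0000, ds/dtau = -0.7500, dt/dtau = 1.0000
step 1:
  k1: at (s, t) = (-0.250000, -1.000000), (ds/dtau, dt/dtau) = (-0.750000, 1.000000); Gamma_sss = -0.114510, Gamma_sst = -0.057255, Gamma_stt = 0.000000, Gamma_tss = 0.380336, Gamma_tst = 0.190168, Gamma_ttt = 0.000000; k1 = (-0.750000, 1.000000, -0.021471, 0.071313)
  k2: at (s, t) = (-0.268750, -0.975000), (ds/dtau, dt/dtau) = (-0.750537, 1.001783); Gamma_sss = -0.110455, Gamma_sst = -0.062494, Gamma_stt = 0.000000, Gamma_tss = 0.361733, Gamma_tst = 0.204664, Gamma_ttt = 0.000000; k2 = (-0.750537, 1.001783, -0.031756, 0.103998)
  k3: at (s, t) = (-0.268763, -0.974955), (ds/dtau, dt/dtau) = (-0.750794, 1.002600); Gamma_sss = -0.110444, Gamma_sst = -0.062497, Gamma_stt = 0.000000, Gamma_tss = 0.361700, Gamma_tst = 0.204676, Gamma_ttt = 0.000000; k3 = (-0.750794, 1.002600, -0.031832, 0.104250)
  k4: at (s, t) = (-0.287540, -0.949870), (ds/dtau, dt/dtau) = (-0.751592, 1.005213); Gamma_sss = -0.105973, Gamma_sst = -0.067734, Gamma_stt = 0.000000, Gamma_tss = 0.343190, Gamma_tst = 0.219354, Gamma_ttt = 0.000000; k4 = (-0.751592, 1.005213, -0.042484, 0.137583)
  Y <- Y + (h/6)(k1 + 2k2 + 2k3 + k4): s = -0.2875, t = -0.9499, ds/dtau = -0.7516, dt/dtau = 1.0052
step 2:
  k1: at (s, t) = (-0.287535, -0.949884), (ds/dtau, dt/dtau) = (-0.751593, 1.005212); Gamma_sss = -0.105976, Gamma_sst = -0.067733, Gamma_stt = 0.000000, Gamma_tss = 0.343200, Gamma_tst = 0.219350, Gamma_ttt = 0.000000; k1 = (-0.751593, 1.005212, -0.042481, 0.137572)
  k2: at (s, t) = (-0.306325, -0.924753), (ds/dtau, dt/dtau) = (-0.752655, 1.008651); Gamma_sss = -0.101134, Gamma_sst = -0.072936, Gamma_stt = 0.000000, Gamma_tss = 0.324784, Gamma_tst = 0.234229, Gamma_ttt = 0.000000; k2 = (-0.752655, 1.008651, -0.053450, 0.171651)
  k3: at (s, t) = (-0.306352, -0.924667), (ds/dtau, dt/dtau) = (-0.752929, 1.009503); Gamma_sss = -0.101110, Gamma_sst = -0.072940, Gamma_stt = 0.000000, Gamma_tss = 0.324722, Gamma_tst = 0.234252, Gamma_ttt = 0.000000; k3 = (-0.752929, 1.009503, -0.053562, 0.172017)
  k4: at (s, t) = (-0.325182, -0.899408), (ds/dtau, dt/dtau) = (-0.754271, 1.013812); Gamma_sss = -0.095906, Gamma_sst = -0.078083, Gamma_stt = 0.000000, Gamma_tss = 0.306310, Gamma_tst = 0.249385, Gamma_ttt = 0.000000; k4 = (-0.754271, 1.013812, -0.064855, 0.207137)
  Y <- Y + (h/6)(k1 + 2k2 + 2k3 + k4): s = -0.3252, t = -0.8994, ds/dtau = -0.7543, dt/dtau = 1.0138
step 3:
  k1: at (s, t) = (-0.325177, -0.899422), (ds/dtau, dt/dtau) = (-0.754271, 1.013812); Gamma_sss = -0.095910, Gamma_sst = -0.078082, Gamma_stt = 0.000000, Gamma_tss = 0.306321, Gamma_tst = 0.249381, Gamma_ttt = 0.000000; k1 = (-0.754271, 1.013812, -0.064852, 0.207125)
  k2: at (s, t) = (-0.344034, -0.874077), (ds/dtau, dt/dtau) = (-0.755892, 1.018990); Gamma_sss = -0.090388, Gamma_sst = -0.083128, Gamma_stt = 0.000000, Gamma_tss = 0.287913, Gamma_tst = 0.264790, Gamma_ttt = 0.000000; k2 = (-0.755892, 1.018990, -0.076414, 0.243401)
  k3: at (s, t) = (-0.344075, -0.873948), (ds/dtau, dt/dtau) = (-0.756181, 1.019897); Gamma_sss = -0.090351, Gamma_sst = -0.083133, Gamma_stt = 0.000000, Gamma_tss = 0.287819, Gamma_tst = 0.264827, Gamma_ttt = 0.000000; k3 = (-0.756181, 1.019897, -0.076565, 0.243905)
  k4: at (s, t) = (-0.362986, -0.848428), (ds/dtau, dt/dtau) = (-0.758099, 1.026007); Gamma_sss = -0.084516, Gamma_sst = -0.088047, Gamma_stt = 0.000000, Gamma_tss = 0.269317, Gamma_tst = 0.280571, Gamma_ttt = 0.000000; k4 = (-0.758099, 1.026007, -0.088397, 0.281684)
  Y <- Y + (h/6)(k1 + 2k2 + 2k3 + k4): s = -0.3630, t = -0.8484, ds/dtau = -0.7581, dt/dtau = 1.0260

Answer: s = -0.3630, t = -0.8484, ds/dtau = -0.7581, dt/dtau = 1.0260


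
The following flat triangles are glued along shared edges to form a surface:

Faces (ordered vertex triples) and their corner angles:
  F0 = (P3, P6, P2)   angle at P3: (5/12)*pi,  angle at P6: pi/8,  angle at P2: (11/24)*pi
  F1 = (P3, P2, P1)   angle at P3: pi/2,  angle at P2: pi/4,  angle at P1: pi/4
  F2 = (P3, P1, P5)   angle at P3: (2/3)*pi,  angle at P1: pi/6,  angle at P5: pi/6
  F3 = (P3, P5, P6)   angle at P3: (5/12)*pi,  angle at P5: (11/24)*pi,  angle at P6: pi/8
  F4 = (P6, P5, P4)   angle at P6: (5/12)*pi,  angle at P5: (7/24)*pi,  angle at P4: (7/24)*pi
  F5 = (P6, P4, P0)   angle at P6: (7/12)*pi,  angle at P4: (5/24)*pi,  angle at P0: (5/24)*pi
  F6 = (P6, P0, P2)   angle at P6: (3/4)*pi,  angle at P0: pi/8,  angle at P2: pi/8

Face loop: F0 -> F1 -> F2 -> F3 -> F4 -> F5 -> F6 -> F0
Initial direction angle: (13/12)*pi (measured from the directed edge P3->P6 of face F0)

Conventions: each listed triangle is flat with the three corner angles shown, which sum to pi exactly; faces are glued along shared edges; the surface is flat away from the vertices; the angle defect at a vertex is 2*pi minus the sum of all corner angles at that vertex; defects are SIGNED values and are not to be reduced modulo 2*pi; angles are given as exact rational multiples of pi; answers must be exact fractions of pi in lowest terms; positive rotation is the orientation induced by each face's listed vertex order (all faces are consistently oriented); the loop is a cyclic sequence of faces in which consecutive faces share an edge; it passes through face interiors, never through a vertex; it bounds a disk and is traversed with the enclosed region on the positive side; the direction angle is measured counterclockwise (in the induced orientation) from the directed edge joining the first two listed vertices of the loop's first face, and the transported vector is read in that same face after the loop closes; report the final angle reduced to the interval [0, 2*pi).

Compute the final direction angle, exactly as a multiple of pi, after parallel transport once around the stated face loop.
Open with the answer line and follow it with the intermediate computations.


Answer: final direction angle = (13/12)*pi

enclosed vertex P3: corner angles sum to 2*pi, defect = 2*pi - 2*pi = 0
enclosed vertex P6: corner angles sum to 2*pi, defect = 2*pi - 2*pi = 0
summing the enclosed defects onto the initial angle, mod 2*pi in the induced orientation:
final angle = (13/12)*pi + 0 = (13/12)*pi (mod 2*pi)


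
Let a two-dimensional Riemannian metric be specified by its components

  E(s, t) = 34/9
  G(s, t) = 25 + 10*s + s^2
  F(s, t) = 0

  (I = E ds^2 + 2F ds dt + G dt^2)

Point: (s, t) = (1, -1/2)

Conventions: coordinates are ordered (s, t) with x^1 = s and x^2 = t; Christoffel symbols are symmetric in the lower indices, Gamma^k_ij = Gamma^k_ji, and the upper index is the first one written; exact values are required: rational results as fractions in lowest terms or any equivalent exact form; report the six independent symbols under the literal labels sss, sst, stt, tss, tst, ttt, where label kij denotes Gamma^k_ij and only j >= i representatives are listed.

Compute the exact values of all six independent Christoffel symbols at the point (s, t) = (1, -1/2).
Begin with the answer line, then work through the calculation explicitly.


Answer: Gamma_sss = 0, Gamma_sst = 0, Gamma_stt = -27/17, Gamma_tss = 0, Gamma_tst = 1/6, Gamma_ttt = 0

E = 34/9, F = 0, G = 36 at the point
E_s = 0, E_t = 0, F_s = 0, F_t = 0, G_s = 12, G_t = 0
EG - F^2 = 136;  g^inv = (1/136) * [[36, 0], [0, 34/9]]
first-kind symbols [ij,l] = (1/2)(d_i g_jl + d_j g_il - d_l g_ij): [ss,s] = E_s/2 = 0, [ss,t] = F_s - E_t/2 = 0, [st,s] = E_t/2 = 0, [st,t] = G_s/2 = 6, [tt,s] = F_t - G_s/2 = -6, [tt,t] = G_t/2 = 0
Gamma^s_ij = (G*[ij,s] - F*[ij,t])/(EG - F^2), Gamma^t_ij = (E*[ij,t] - F*[ij,s])/(EG - F^2)


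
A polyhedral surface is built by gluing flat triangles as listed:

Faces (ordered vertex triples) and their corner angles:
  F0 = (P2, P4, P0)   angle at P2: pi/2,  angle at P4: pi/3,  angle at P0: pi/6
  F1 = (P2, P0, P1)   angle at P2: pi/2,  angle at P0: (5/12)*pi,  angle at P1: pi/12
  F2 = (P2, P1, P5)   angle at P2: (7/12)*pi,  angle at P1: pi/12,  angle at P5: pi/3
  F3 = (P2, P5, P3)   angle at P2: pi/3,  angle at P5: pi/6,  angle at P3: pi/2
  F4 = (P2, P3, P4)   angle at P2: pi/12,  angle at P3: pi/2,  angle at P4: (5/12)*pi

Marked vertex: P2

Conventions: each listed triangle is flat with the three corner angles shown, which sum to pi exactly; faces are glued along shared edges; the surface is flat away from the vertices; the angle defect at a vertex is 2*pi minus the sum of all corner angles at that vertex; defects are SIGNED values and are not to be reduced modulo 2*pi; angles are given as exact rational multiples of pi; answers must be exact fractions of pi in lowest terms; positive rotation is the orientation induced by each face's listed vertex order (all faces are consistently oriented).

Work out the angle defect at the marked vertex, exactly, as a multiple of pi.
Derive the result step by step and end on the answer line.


Sum of corner angles at P2: 2*pi
defect = 2*pi - 2*pi

Answer: defect(P2) = 0


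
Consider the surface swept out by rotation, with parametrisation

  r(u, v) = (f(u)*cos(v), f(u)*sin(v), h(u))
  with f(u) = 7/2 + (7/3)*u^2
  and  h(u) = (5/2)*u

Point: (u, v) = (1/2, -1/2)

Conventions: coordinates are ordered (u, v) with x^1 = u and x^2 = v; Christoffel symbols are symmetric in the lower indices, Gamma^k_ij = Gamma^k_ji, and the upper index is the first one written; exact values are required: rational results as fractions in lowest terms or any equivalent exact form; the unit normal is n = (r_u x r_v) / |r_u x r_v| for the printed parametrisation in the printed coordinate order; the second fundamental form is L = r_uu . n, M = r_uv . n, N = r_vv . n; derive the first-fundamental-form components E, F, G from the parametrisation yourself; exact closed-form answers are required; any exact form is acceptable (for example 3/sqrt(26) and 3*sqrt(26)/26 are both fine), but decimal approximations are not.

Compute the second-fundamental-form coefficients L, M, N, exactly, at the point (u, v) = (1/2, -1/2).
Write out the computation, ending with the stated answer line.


f = 49/12, f' = 7/3, f'' = 14/3, h' = 5/2, h'' = 0
E = 421/36, F = 0, G = 2401/144; answer radicand W^2 = 421/36
unnormalised second-form numerators: l = -35/3, m = 0, n = 245/24; L = l/sqrt(421/36), and similarly M = m/sqrt(W^2), N = n/sqrt(W^2)

Answer: L = -70*sqrt(421)/421, M = 0, N = 245*sqrt(421)/1684
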